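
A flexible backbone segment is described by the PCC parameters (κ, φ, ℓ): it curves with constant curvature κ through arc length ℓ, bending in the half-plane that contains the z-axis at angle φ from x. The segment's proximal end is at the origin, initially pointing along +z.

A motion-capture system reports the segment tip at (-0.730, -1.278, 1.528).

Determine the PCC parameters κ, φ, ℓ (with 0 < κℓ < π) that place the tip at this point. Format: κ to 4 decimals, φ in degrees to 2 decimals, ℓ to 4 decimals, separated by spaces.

ρ = √(x²+y²) = √(-0.730² + -1.278²) = 1.47180
φ = atan2(y, x) mod 360° = atan2(-1.278, -0.730) = 240.2648°
|p|² = ρ² + z² = 1.47180² + 1.528² = 4.50097
κ = 2ρ / |p|² = 2×1.47180 / 4.50097 = 0.65399
θ = 2·atan2(ρ, z) = 2·atan2(1.47180, 1.528) = 1.53333 rad
ℓ = θ/κ = 1.53333/0.65399 = 2.34457

0.6540 240.26 2.3446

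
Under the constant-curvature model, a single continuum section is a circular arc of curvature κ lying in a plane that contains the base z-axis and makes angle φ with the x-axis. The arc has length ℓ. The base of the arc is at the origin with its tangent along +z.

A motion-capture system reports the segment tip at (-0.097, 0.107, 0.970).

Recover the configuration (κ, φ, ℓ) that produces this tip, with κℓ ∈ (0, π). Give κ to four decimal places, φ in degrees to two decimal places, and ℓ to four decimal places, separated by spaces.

0.3003 132.19 0.9843

ρ = √(x²+y²) = √(-0.097² + 0.107²) = 0.14442
φ = atan2(y, x) mod 360° = atan2(0.107, -0.097) = 132.1936°
|p|² = ρ² + z² = 0.14442² + 0.970² = 0.96176
κ = 2ρ / |p|² = 2×0.14442 / 0.96176 = 0.30033
θ = 2·atan2(ρ, z) = 2·atan2(0.14442, 0.970) = 0.29561 rad
ℓ = θ/κ = 0.29561/0.30033 = 0.98427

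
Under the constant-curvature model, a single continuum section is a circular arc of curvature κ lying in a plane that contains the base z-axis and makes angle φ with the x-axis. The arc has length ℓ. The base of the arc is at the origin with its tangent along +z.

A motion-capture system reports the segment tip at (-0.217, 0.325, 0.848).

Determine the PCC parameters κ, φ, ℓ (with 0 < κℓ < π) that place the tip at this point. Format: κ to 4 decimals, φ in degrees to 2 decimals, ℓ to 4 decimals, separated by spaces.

0.8965 123.73 0.9634

ρ = √(x²+y²) = √(-0.217² + 0.325²) = 0.39079
φ = atan2(y, x) mod 360° = atan2(0.325, -0.217) = 123.7307°
|p|² = ρ² + z² = 0.39079² + 0.848² = 0.87182
κ = 2ρ / |p|² = 2×0.39079 / 0.87182 = 0.89649
θ = 2·atan2(ρ, z) = 2·atan2(0.39079, 0.848) = 0.86365 rad
ℓ = θ/κ = 0.86365/0.89649 = 0.96337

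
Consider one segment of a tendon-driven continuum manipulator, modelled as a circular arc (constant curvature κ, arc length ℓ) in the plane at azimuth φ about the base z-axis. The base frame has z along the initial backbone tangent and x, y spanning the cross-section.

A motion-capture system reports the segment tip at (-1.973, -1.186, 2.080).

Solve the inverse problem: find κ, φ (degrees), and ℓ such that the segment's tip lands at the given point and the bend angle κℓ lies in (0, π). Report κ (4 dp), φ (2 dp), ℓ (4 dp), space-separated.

0.4783 211.01 3.4958

ρ = √(x²+y²) = √(-1.973² + -1.186²) = 2.30203
φ = atan2(y, x) mod 360° = atan2(-1.186, -1.973) = 211.0107°
|p|² = ρ² + z² = 2.30203² + 2.080² = 9.62573
κ = 2ρ / |p|² = 2×2.30203 / 9.62573 = 0.47831
θ = 2·atan2(ρ, z) = 2·atan2(2.30203, 2.080) = 1.67204 rad
ℓ = θ/κ = 1.67204/0.47831 = 3.49576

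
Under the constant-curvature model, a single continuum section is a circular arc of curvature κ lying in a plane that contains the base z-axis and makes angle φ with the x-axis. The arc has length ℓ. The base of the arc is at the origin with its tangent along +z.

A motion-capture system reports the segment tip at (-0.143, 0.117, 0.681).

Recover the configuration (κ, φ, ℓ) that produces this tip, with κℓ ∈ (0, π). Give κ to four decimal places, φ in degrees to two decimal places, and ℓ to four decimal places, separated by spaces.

ρ = √(x²+y²) = √(-0.143² + 0.117²) = 0.18476
φ = atan2(y, x) mod 360° = atan2(0.117, -0.143) = 140.7106°
|p|² = ρ² + z² = 0.18476² + 0.681² = 0.49790
κ = 2ρ / |p|² = 2×0.18476 / 0.49790 = 0.74218
θ = 2·atan2(ρ, z) = 2·atan2(0.18476, 0.681) = 0.52987 rad
ℓ = θ/κ = 0.52987/0.74218 = 0.71394

0.7422 140.71 0.7139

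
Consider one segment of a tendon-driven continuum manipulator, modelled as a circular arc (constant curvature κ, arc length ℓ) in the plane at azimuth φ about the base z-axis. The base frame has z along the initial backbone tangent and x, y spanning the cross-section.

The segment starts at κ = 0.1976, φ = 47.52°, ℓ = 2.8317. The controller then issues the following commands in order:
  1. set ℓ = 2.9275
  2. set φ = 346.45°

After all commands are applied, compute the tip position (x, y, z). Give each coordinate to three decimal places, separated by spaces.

initial: κ=0.1976, φ=47.52°, ℓ=2.8317
cmd 1: set ℓ=2.9275 → (κ,φ,ℓ)=(0.1976,47.52°,2.9275) → tip=(0.5561,0.6073,2.7669)
cmd 2: set φ=346.45° → (κ,φ,ℓ)=(0.1976,346.45°,2.9275) → tip=(0.8005,-0.1929,2.7669)

0.800 -0.193 2.767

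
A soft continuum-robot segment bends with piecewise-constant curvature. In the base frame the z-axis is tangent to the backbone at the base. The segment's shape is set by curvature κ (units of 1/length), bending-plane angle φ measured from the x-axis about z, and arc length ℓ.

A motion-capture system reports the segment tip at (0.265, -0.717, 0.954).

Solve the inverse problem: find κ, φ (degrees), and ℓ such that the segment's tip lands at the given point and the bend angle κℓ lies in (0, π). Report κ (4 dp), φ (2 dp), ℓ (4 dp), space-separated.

1.0230 290.28 1.3206

ρ = √(x²+y²) = √(0.265² + -0.717²) = 0.76440
φ = atan2(y, x) mod 360° = atan2(-0.717, 0.265) = 290.2841°
|p|² = ρ² + z² = 0.76440² + 0.954² = 1.49443
κ = 2ρ / |p|² = 2×0.76440 / 1.49443 = 1.02300
θ = 2·atan2(ρ, z) = 2·atan2(0.76440, 0.954) = 1.35102 rad
ℓ = θ/κ = 1.35102/1.02300 = 1.32064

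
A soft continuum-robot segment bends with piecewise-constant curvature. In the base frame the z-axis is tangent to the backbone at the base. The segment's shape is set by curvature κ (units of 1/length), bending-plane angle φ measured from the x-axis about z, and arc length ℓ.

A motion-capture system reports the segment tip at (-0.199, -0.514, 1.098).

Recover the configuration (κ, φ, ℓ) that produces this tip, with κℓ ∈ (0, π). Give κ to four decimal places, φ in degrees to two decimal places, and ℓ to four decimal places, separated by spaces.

0.7303 248.84 1.2740

ρ = √(x²+y²) = √(-0.199² + -0.514²) = 0.55118
φ = atan2(y, x) mod 360° = atan2(-0.514, -0.199) = 248.8356°
|p|² = ρ² + z² = 0.55118² + 1.098² = 1.50940
κ = 2ρ / |p|² = 2×0.55118 / 1.50940 = 0.73033
θ = 2·atan2(ρ, z) = 2·atan2(0.55118, 1.098) = 0.93047 rad
ℓ = θ/κ = 0.93047/0.73033 = 1.27404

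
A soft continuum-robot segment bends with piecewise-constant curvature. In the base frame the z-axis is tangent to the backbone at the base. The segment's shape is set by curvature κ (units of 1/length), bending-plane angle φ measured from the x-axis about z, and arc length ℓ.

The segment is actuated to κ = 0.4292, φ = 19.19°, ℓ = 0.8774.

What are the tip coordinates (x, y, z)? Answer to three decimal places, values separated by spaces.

0.154 0.054 0.857

θ = κ·ℓ = 0.4292 × 0.8774 = 0.37658 rad
ρ = (1 − cos θ)/κ = (1 − 0.92993)/0.4292 = 0.16326
z = sin θ / κ = 0.36774/0.4292 = 0.85681
x = ρ cos φ = 0.16326 × cos(19.19°) = 0.15419
y = ρ sin φ = 0.16326 × sin(19.19°) = 0.05366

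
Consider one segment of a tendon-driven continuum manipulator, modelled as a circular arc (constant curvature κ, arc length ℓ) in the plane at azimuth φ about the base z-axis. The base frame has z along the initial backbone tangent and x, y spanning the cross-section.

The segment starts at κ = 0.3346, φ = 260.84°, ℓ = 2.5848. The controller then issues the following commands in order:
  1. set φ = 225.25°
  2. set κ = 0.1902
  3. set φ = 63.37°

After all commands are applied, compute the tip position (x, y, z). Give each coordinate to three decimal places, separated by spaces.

initial: κ=0.3346, φ=260.84°, ℓ=2.5848
cmd 1: set φ=225.25° → (κ,φ,ℓ)=(0.3346,225.25°,2.5848) → tip=(-0.7391,-0.7456,2.2744)
cmd 2: set κ=0.1902 → (κ,φ,ℓ)=(0.1902,225.25°,2.5848) → tip=(-0.4384,-0.4422,2.4819)
cmd 3: set φ=63.37° → (κ,φ,ℓ)=(0.1902,63.37°,2.5848) → tip=(0.2791,0.5566,2.4819)

0.279 0.557 2.482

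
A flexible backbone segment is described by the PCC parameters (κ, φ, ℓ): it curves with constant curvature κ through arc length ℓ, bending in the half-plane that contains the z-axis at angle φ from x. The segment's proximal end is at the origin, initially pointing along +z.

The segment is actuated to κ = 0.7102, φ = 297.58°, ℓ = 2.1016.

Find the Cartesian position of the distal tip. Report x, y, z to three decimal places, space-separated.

θ = κ·ℓ = 0.7102 × 2.1016 = 1.49256 rad
ρ = (1 − cos θ)/κ = (1 − 0.07816)/0.7102 = 1.29800
z = sin θ / κ = 0.99694/0.7102 = 1.40375
x = ρ cos φ = 1.29800 × cos(297.58°) = 0.60096
y = ρ sin φ = 1.29800 × sin(297.58°) = -1.15050

0.601 -1.151 1.404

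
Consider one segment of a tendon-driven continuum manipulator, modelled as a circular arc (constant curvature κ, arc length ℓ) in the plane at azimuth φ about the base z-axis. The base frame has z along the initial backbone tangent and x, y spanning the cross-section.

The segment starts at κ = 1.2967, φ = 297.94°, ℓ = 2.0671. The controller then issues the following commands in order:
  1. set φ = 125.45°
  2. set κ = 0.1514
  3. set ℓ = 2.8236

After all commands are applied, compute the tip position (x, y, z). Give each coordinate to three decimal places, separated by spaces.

initial: κ=1.2967, φ=297.94°, ℓ=2.0671
cmd 1: set φ=125.45° → (κ,φ,ℓ)=(1.2967,125.45°,2.0671) → tip=(-0.8478,1.1908,0.3432)
cmd 2: set κ=0.1514 → (κ,φ,ℓ)=(0.1514,125.45°,2.0671) → tip=(-0.1861,0.2614,2.0335)
cmd 3: set ℓ=2.8236 → (κ,φ,ℓ)=(0.1514,125.45°,2.8236) → tip=(-0.3447,0.4842,2.7384)

-0.345 0.484 2.738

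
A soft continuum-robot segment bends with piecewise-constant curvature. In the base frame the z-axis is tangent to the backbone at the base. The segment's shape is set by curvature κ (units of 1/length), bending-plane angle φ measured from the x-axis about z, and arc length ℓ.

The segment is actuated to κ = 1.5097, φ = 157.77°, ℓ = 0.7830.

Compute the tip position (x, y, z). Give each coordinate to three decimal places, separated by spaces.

θ = κ·ℓ = 1.5097 × 0.7830 = 1.18210 rad
ρ = (1 − cos θ)/κ = (1 − 0.37899)/1.5097 = 0.41135
z = sin θ / κ = 0.92540/1.5097 = 0.61297
x = ρ cos φ = 0.41135 × cos(157.77°) = -0.38077
y = ρ sin φ = 0.41135 × sin(157.77°) = 0.15562

-0.381 0.156 0.613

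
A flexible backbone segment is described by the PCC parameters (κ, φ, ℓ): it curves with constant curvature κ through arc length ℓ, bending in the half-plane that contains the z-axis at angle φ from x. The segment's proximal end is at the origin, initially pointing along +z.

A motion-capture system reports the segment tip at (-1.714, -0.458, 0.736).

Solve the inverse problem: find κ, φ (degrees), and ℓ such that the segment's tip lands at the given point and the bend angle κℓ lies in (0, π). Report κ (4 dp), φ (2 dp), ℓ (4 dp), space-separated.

ρ = √(x²+y²) = √(-1.714² + -0.458²) = 1.77414
φ = atan2(y, x) mod 360° = atan2(-0.458, -1.714) = 194.9605°
|p|² = ρ² + z² = 1.77414² + 0.736² = 3.68926
κ = 2ρ / |p|² = 2×1.77414 / 3.68926 = 0.96179
θ = 2·atan2(ρ, z) = 2·atan2(1.77414, 0.736) = 2.35511 rad
ℓ = θ/κ = 2.35511/0.96179 = 2.44868

0.9618 194.96 2.4487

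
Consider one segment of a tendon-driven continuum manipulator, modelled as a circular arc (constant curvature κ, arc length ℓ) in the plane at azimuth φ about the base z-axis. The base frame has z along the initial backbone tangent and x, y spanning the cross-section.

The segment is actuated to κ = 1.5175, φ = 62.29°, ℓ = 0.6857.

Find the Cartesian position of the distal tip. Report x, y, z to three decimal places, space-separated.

θ = κ·ℓ = 1.5175 × 0.6857 = 1.04055 rad
ρ = (1 − cos θ)/κ = (1 − 0.50575)/1.5175 = 0.32570
z = sin θ / κ = 0.86268/1.5175 = 0.56849
x = ρ cos φ = 0.32570 × cos(62.29°) = 0.15145
y = ρ sin φ = 0.32570 × sin(62.29°) = 0.28835

0.151 0.288 0.568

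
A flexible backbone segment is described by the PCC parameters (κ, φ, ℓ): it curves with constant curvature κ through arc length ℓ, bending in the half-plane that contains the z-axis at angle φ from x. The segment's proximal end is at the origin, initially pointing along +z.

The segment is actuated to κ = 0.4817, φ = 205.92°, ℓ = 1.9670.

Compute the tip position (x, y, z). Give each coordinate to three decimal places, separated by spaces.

-0.777 -0.378 1.686

θ = κ·ℓ = 0.4817 × 1.9670 = 0.94750 rad
ρ = (1 − cos θ)/κ = (1 − 0.58371)/0.4817 = 0.86421
z = sin θ / κ = 0.81196/0.4817 = 1.68562
x = ρ cos φ = 0.86421 × cos(205.92°) = -0.77727
y = ρ sin φ = 0.86421 × sin(205.92°) = -0.37776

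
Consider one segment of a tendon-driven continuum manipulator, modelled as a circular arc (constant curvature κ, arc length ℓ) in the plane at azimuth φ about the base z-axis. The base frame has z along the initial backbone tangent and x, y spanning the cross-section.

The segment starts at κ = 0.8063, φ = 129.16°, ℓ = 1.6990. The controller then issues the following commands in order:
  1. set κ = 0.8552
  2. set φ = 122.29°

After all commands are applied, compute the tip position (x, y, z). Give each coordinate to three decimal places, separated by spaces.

initial: κ=0.8063, φ=129.16°, ℓ=1.6990
cmd 1: set κ=0.8552 → (κ,φ,ℓ)=(0.8552,129.16°,1.6990) → tip=(-0.6516,0.8001,1.1612)
cmd 2: set φ=122.29° → (κ,φ,ℓ)=(0.8552,122.29°,1.6990) → tip=(-0.5512,0.8723,1.1612)

-0.551 0.872 1.161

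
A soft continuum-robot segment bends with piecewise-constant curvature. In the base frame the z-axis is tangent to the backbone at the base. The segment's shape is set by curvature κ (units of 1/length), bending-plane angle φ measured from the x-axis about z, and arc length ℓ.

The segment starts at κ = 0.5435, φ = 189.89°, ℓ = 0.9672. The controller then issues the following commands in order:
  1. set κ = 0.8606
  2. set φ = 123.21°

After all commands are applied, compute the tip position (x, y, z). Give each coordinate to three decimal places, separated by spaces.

initial: κ=0.5435, φ=189.89°, ℓ=0.9672
cmd 1: set κ=0.8606 → (κ,φ,ℓ)=(0.8606,189.89°,0.9672) → tip=(-0.3742,-0.0652,0.8593)
cmd 2: set φ=123.21° → (κ,φ,ℓ)=(0.8606,123.21°,0.9672) → tip=(-0.2080,0.3178,0.8593)

-0.208 0.318 0.859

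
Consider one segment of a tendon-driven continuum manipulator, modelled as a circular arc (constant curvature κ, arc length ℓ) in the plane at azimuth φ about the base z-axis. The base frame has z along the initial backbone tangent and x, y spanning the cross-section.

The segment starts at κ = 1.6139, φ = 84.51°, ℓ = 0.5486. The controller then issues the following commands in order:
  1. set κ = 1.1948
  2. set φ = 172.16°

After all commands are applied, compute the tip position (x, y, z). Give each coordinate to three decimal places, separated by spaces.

-0.172 0.024 0.510

initial: κ=1.6139, φ=84.51°, ℓ=0.5486
cmd 1: set κ=1.1948 → (κ,φ,ℓ)=(1.1948,84.51°,0.5486) → tip=(0.0166,0.1727,0.5102)
cmd 2: set φ=172.16° → (κ,φ,ℓ)=(1.1948,172.16°,0.5486) → tip=(-0.1718,0.0237,0.5102)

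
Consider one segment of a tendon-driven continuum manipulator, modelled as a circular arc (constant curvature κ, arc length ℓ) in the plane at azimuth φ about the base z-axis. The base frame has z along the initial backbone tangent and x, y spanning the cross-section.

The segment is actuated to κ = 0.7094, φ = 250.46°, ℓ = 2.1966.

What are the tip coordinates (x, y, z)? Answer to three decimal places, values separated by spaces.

θ = κ·ℓ = 0.7094 × 2.1966 = 1.55827 rad
ρ = (1 − cos θ)/κ = (1 − 0.01253)/0.7094 = 1.39198
z = sin θ / κ = 0.99992/0.7094 = 1.40953
x = ρ cos φ = 1.39198 × cos(250.46°) = -0.46557
y = ρ sin φ = 1.39198 × sin(250.46°) = -1.31182

-0.466 -1.312 1.410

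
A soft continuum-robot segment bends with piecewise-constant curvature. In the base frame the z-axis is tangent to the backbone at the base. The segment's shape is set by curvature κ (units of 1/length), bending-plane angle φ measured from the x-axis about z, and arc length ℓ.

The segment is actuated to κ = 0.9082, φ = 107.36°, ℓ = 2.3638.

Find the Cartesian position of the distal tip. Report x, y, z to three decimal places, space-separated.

θ = κ·ℓ = 0.9082 × 2.3638 = 2.14680 rad
ρ = (1 − cos θ)/κ = (1 − -0.54468)/0.9082 = 1.70081
z = sin θ / κ = 0.83864/0.9082 = 0.92341
x = ρ cos φ = 1.70081 × cos(107.36°) = -0.50748
y = ρ sin φ = 1.70081 × sin(107.36°) = 1.62334

-0.507 1.623 0.923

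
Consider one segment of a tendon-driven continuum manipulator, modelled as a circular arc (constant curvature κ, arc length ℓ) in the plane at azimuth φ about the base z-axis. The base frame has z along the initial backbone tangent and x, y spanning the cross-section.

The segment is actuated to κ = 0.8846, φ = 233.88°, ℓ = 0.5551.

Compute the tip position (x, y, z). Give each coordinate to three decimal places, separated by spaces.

θ = κ·ℓ = 0.8846 × 0.5551 = 0.49104 rad
ρ = (1 − cos θ)/κ = (1 − 0.88184)/0.8846 = 0.13357
z = sin θ / κ = 0.47154/0.8846 = 0.53306
x = ρ cos φ = 0.13357 × cos(233.88°) = -0.07874
y = ρ sin φ = 0.13357 × sin(233.88°) = -0.10790

-0.079 -0.108 0.533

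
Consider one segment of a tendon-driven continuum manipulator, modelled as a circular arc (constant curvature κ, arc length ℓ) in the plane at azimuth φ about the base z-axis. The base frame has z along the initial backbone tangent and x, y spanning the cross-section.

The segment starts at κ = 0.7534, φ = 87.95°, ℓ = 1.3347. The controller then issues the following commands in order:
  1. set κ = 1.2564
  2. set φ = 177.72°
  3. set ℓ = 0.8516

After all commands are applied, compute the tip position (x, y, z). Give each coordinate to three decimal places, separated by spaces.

initial: κ=0.7534, φ=87.95°, ℓ=1.3347
cmd 1: set κ=1.2564 → (κ,φ,ℓ)=(1.2564,87.95°,1.3347) → tip=(0.0315,0.8797,0.7914)
cmd 2: set φ=177.72° → (κ,φ,ℓ)=(1.2564,177.72°,1.3347) → tip=(-0.8795,0.0350,0.7914)
cmd 3: set ℓ=0.8516 → (κ,φ,ℓ)=(1.2564,177.72°,0.8516) → tip=(-0.4134,0.0165,0.6982)

-0.413 0.016 0.698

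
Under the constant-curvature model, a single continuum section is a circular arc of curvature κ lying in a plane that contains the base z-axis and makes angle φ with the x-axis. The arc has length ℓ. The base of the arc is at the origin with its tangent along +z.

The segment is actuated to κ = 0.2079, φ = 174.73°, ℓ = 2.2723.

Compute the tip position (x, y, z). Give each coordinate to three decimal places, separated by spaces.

-0.525 0.048 2.189

θ = κ·ℓ = 0.2079 × 2.2723 = 0.47241 rad
ρ = (1 − cos θ)/κ = (1 − 0.89047)/0.2079 = 0.52682
z = sin θ / κ = 0.45503/0.2079 = 2.18872
x = ρ cos φ = 0.52682 × cos(174.73°) = -0.52460
y = ρ sin φ = 0.52682 × sin(174.73°) = 0.04839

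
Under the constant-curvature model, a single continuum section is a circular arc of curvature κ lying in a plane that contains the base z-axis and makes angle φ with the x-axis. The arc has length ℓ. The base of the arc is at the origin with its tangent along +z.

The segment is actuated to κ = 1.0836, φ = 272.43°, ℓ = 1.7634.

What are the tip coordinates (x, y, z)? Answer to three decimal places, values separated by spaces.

θ = κ·ℓ = 1.0836 × 1.7634 = 1.91082 rad
ρ = (1 − cos θ)/κ = (1 − -0.33351)/1.0836 = 1.23063
z = sin θ / κ = 0.94275/1.0836 = 0.87001
x = ρ cos φ = 1.23063 × cos(272.43°) = 0.05218
y = ρ sin φ = 1.23063 × sin(272.43°) = -1.22952

0.052 -1.230 0.870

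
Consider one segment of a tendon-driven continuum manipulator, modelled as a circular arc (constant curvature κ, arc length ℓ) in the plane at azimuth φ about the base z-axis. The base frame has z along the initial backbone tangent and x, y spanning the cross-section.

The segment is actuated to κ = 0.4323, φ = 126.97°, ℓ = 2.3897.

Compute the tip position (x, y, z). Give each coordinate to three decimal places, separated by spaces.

-0.679 0.902 1.987

θ = κ·ℓ = 0.4323 × 2.3897 = 1.03307 rad
ρ = (1 − cos θ)/κ = (1 − 0.51219)/0.4323 = 1.12841
z = sin θ / κ = 0.85887/0.4323 = 1.98675
x = ρ cos φ = 1.12841 × cos(126.97°) = -0.67862
y = ρ sin φ = 1.12841 × sin(126.97°) = 0.90155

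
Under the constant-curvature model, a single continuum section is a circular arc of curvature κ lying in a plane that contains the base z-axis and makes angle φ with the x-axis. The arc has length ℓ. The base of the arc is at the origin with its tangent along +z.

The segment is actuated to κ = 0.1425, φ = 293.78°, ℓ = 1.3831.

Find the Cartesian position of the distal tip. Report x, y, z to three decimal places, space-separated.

0.055 -0.124 1.374

θ = κ·ℓ = 0.1425 × 1.3831 = 0.19709 rad
ρ = (1 − cos θ)/κ = (1 − 0.98064)/0.1425 = 0.13586
z = sin θ / κ = 0.19582/0.1425 = 1.37416
x = ρ cos φ = 0.13586 × cos(293.78°) = 0.05478
y = ρ sin φ = 0.13586 × sin(293.78°) = -0.12432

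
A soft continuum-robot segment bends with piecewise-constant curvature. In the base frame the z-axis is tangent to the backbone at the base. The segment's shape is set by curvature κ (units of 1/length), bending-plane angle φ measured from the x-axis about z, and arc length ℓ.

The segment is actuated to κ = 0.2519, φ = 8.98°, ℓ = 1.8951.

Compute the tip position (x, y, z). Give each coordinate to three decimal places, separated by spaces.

θ = κ·ℓ = 0.2519 × 1.8951 = 0.47738 rad
ρ = (1 − cos θ)/κ = (1 − 0.88820)/0.2519 = 0.44381
z = sin θ / κ = 0.45945/0.2519 = 1.82394
x = ρ cos φ = 0.44381 × cos(8.98°) = 0.43837
y = ρ sin φ = 0.44381 × sin(8.98°) = 0.06927

0.438 0.069 1.824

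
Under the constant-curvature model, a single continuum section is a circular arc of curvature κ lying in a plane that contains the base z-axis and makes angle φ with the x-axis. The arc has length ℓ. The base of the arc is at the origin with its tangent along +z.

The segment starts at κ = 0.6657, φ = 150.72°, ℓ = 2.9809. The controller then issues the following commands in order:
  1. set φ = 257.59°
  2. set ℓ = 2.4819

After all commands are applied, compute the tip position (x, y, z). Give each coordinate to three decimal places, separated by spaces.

-0.349 -1.586 1.497

initial: κ=0.6657, φ=150.72°, ℓ=2.9809
cmd 1: set φ=257.59° → (κ,φ,ℓ)=(0.6657,257.59°,2.9809) → tip=(-0.4526,-2.0567,1.3755)
cmd 2: set ℓ=2.4819 → (κ,φ,ℓ)=(0.6657,257.59°,2.4819) → tip=(-0.3491,-1.5864,1.4972)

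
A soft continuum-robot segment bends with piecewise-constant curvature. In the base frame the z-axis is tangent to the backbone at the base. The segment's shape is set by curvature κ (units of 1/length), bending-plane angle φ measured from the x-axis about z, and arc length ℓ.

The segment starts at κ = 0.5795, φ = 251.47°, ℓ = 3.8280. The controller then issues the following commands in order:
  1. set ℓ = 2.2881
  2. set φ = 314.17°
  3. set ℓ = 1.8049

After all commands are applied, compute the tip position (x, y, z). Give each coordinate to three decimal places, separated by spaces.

initial: κ=0.5795, φ=251.47°, ℓ=3.8280
cmd 1: set ℓ=2.2881 → (κ,φ,ℓ)=(0.5795,251.47°,2.2881) → tip=(-0.4155,-1.2396,1.6742)
cmd 2: set φ=314.17° → (κ,φ,ℓ)=(0.5795,314.17°,2.2881) → tip=(0.9109,-0.9377,1.6742)
cmd 3: set ℓ=1.8049 → (κ,φ,ℓ)=(0.5795,314.17°,1.8049) → tip=(0.5999,-0.6175,1.4933)

0.600 -0.618 1.493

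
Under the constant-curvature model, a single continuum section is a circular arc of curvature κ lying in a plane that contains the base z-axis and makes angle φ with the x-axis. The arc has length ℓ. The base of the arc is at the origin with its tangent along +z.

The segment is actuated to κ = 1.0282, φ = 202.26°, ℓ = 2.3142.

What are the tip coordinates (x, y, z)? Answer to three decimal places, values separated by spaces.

-1.551 -0.635 0.672

θ = κ·ℓ = 1.0282 × 2.3142 = 2.37946 rad
ρ = (1 − cos θ)/κ = (1 − -0.72337)/1.0282 = 1.67610
z = sin θ / κ = 0.69047/1.0282 = 0.67153
x = ρ cos φ = 1.67610 × cos(202.26°) = -1.55119
y = ρ sin φ = 1.67610 × sin(202.26°) = -0.63492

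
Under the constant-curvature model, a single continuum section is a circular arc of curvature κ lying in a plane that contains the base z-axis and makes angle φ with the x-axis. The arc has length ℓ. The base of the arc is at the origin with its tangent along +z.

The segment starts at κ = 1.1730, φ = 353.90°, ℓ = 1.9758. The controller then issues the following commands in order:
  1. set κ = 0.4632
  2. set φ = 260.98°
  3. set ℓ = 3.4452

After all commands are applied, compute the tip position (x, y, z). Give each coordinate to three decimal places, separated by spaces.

initial: κ=1.1730, φ=353.90°, ℓ=1.9758
cmd 1: set κ=0.4632 → (κ,φ,ℓ)=(0.4632,353.90°,1.9758) → tip=(0.8380,-0.0896,1.7113)
cmd 2: set φ=260.98° → (κ,φ,ℓ)=(0.4632,260.98°,1.9758) → tip=(-0.1321,-0.8323,1.7113)
cmd 3: set ℓ=3.4452 → (κ,φ,ℓ)=(0.4632,260.98°,3.4452) → tip=(-0.3469,-2.1855,2.1582)

-0.347 -2.186 2.158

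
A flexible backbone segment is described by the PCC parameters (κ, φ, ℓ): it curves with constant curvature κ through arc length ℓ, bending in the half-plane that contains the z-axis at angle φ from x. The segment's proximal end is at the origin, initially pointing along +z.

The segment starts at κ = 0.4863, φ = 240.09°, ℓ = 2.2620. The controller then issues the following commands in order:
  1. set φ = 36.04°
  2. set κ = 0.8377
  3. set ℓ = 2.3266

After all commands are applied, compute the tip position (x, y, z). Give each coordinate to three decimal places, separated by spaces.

initial: κ=0.4863, φ=240.09°, ℓ=2.2620
cmd 1: set φ=36.04° → (κ,φ,ℓ)=(0.4863,36.04°,2.2620) → tip=(0.9086,0.6611,1.8326)
cmd 2: set κ=0.8377 → (κ,φ,ℓ)=(0.8377,36.04°,2.2620) → tip=(1.2726,0.9260,1.1316)
cmd 3: set ℓ=2.3266 → (κ,φ,ℓ)=(0.8377,36.04°,2.3266) → tip=(1.3217,0.9617,1.1094)

1.322 0.962 1.109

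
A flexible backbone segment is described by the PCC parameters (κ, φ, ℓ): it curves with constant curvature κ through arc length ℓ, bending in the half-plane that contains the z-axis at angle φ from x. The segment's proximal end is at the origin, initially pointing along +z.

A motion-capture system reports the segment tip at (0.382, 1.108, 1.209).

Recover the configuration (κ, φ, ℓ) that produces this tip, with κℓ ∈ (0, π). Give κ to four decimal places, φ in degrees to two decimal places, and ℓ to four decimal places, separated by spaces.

ρ = √(x²+y²) = √(0.382² + 1.108²) = 1.17200
φ = atan2(y, x) mod 360° = atan2(1.108, 0.382) = 70.9776°
|p|² = ρ² + z² = 1.17200² + 1.209² = 2.83527
κ = 2ρ / |p|² = 2×1.17200 / 2.83527 = 0.82673
θ = 2·atan2(ρ, z) = 2·atan2(1.17200, 1.209) = 1.53972 rad
ℓ = θ/κ = 1.53972/0.82673 = 1.86242

0.8267 70.98 1.8624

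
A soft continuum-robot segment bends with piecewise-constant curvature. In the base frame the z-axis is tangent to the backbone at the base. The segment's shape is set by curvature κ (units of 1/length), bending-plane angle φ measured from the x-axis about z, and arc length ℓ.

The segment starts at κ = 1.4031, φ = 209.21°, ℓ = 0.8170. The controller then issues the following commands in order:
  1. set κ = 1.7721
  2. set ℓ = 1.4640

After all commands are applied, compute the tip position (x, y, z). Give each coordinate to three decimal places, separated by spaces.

-0.913 -0.511 0.294

initial: κ=1.4031, φ=209.21°, ℓ=0.8170
cmd 1: set κ=1.7721 → (κ,φ,ℓ)=(1.7721,209.21°,0.8170) → tip=(-0.4321,-0.2416,0.5600)
cmd 2: set ℓ=1.4640 → (κ,φ,ℓ)=(1.7721,209.21°,1.4640) → tip=(-0.9132,-0.5106,0.2936)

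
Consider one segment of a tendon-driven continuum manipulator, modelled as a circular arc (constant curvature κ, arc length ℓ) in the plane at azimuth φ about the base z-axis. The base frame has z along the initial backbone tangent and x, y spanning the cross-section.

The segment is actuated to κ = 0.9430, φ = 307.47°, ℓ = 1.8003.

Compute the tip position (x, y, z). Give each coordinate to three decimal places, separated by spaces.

0.727 -0.948 1.052

θ = κ·ℓ = 0.9430 × 1.8003 = 1.69768 rad
ρ = (1 − cos θ)/κ = (1 − -0.12655)/0.9430 = 1.19464
z = sin θ / κ = 0.99196/0.9430 = 1.05192
x = ρ cos φ = 1.19464 × cos(307.47°) = 0.72675
y = ρ sin φ = 1.19464 × sin(307.47°) = -0.94815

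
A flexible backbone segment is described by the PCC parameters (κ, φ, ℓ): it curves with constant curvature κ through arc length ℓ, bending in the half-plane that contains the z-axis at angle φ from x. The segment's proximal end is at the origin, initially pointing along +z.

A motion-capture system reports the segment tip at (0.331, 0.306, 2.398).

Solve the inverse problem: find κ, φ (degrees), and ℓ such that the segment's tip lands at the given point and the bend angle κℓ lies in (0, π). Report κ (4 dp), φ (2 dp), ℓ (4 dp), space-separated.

ρ = √(x²+y²) = √(0.331² + 0.306²) = 0.45077
φ = atan2(y, x) mod 360° = atan2(0.306, 0.331) = 42.7525°
|p|² = ρ² + z² = 0.45077² + 2.398² = 5.95360
κ = 2ρ / |p|² = 2×0.45077 / 5.95360 = 0.15143
θ = 2·atan2(ρ, z) = 2·atan2(0.45077, 2.398) = 0.37162 rad
ℓ = θ/κ = 0.37162/0.15143 = 2.45410

0.1514 42.75 2.4541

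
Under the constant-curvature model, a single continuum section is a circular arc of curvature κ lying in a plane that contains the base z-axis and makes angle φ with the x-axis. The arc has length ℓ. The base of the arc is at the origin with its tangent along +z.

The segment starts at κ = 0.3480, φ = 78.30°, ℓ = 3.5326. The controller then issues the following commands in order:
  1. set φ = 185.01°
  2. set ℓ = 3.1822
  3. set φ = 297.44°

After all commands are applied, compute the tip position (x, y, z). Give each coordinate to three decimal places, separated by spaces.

0.732 -1.410 2.571

initial: κ=0.3480, φ=78.30°, ℓ=3.5326
cmd 1: set φ=185.01° → (κ,φ,ℓ)=(0.3480,185.01°,3.5326) → tip=(-1.9040,-0.1669,2.7077)
cmd 2: set ℓ=3.1822 → (κ,φ,ℓ)=(0.3480,185.01°,3.1822) → tip=(-1.5831,-0.1388,2.5705)
cmd 3: set φ=297.44° → (κ,φ,ℓ)=(0.3480,297.44°,3.1822) → tip=(0.7323,-1.4103,2.5705)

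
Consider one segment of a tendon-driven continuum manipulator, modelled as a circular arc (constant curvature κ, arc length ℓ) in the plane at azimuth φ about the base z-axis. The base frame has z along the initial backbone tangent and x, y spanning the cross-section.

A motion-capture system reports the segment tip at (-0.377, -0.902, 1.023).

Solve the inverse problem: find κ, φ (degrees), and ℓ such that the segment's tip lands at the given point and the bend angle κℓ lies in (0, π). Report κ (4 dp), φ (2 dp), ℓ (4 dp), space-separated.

0.9765 247.32 1.5621

ρ = √(x²+y²) = √(-0.377² + -0.902²) = 0.97762
φ = atan2(y, x) mod 360° = atan2(-0.902, -0.377) = 247.3170°
|p|² = ρ² + z² = 0.97762² + 1.023² = 2.00226
κ = 2ρ / |p|² = 2×0.97762 / 2.00226 = 0.97651
θ = 2·atan2(ρ, z) = 2·atan2(0.97762, 1.023) = 1.52543 rad
ℓ = θ/κ = 1.52543/0.97651 = 1.56213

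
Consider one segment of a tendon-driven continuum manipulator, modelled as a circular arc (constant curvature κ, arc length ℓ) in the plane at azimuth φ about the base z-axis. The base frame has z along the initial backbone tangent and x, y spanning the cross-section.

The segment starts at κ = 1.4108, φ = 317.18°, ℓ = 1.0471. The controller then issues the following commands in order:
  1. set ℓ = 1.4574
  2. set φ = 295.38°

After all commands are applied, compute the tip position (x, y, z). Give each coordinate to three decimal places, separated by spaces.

0.446 -0.939 0.627

initial: κ=1.4108, φ=317.18°, ℓ=1.0471
cmd 1: set ℓ=1.4574 → (κ,φ,ℓ)=(1.4108,317.18°,1.4574) → tip=(0.7624,-0.7065,0.6270)
cmd 2: set φ=295.38° → (κ,φ,ℓ)=(1.4108,295.38°,1.4574) → tip=(0.4455,-0.9391,0.6270)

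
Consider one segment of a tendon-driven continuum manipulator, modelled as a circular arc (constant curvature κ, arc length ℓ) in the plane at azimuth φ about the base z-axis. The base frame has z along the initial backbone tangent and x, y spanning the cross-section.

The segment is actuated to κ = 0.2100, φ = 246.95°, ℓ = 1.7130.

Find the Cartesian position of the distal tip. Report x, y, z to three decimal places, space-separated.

θ = κ·ℓ = 0.2100 × 1.7130 = 0.35973 rad
ρ = (1 − cos θ)/κ = (1 − 0.93599)/0.2100 = 0.30480
z = sin θ / κ = 0.35202/0.2100 = 1.67629
x = ρ cos φ = 0.30480 × cos(246.95°) = -0.11934
y = ρ sin φ = 0.30480 × sin(246.95°) = -0.28047

-0.119 -0.280 1.676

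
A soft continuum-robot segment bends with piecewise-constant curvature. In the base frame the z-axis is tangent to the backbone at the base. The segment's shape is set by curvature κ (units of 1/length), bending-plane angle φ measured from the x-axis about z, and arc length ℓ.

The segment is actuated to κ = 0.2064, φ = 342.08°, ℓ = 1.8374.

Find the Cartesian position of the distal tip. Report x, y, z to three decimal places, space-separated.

θ = κ·ℓ = 0.2064 × 1.8374 = 0.37924 rad
ρ = (1 − cos θ)/κ = (1 − 0.92895)/0.2064 = 0.34425
z = sin θ / κ = 0.37021/0.2064 = 1.79367
x = ρ cos φ = 0.34425 × cos(342.08°) = 0.32755
y = ρ sin φ = 0.34425 × sin(342.08°) = -0.10592

0.328 -0.106 1.794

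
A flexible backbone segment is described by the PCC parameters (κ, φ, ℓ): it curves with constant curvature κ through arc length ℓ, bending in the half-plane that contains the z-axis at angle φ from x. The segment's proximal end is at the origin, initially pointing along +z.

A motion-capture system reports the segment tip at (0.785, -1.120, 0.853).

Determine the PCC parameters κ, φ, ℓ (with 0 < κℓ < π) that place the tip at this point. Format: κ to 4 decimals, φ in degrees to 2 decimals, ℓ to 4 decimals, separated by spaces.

1.0528 305.03 1.9247

ρ = √(x²+y²) = √(0.785² + -1.120²) = 1.36771
φ = atan2(y, x) mod 360° = atan2(-1.120, 0.785) = 305.0263°
|p|² = ρ² + z² = 1.36771² + 0.853² = 2.59823
κ = 2ρ / |p|² = 2×1.36771 / 2.59823 = 1.05280
θ = 2·atan2(ρ, z) = 2·atan2(1.36771, 0.853) = 2.02631 rad
ℓ = θ/κ = 2.02631/1.05280 = 1.92469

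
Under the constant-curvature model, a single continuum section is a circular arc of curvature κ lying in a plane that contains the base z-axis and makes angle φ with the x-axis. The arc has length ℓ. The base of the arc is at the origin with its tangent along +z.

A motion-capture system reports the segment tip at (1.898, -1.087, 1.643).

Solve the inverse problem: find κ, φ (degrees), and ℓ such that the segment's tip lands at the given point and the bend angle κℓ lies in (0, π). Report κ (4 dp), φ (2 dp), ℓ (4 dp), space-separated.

ρ = √(x²+y²) = √(1.898² + -1.087²) = 2.18723
φ = atan2(y, x) mod 360° = atan2(-1.087, 1.898) = 330.1999°
|p|² = ρ² + z² = 2.18723² + 1.643² = 7.48342
κ = 2ρ / |p|² = 2×2.18723 / 7.48342 = 0.58455
θ = 2·atan2(ρ, z) = 2·atan2(2.18723, 1.643) = 1.85308 rad
ℓ = θ/κ = 1.85308/0.58455 = 3.17008

0.5846 330.20 3.1701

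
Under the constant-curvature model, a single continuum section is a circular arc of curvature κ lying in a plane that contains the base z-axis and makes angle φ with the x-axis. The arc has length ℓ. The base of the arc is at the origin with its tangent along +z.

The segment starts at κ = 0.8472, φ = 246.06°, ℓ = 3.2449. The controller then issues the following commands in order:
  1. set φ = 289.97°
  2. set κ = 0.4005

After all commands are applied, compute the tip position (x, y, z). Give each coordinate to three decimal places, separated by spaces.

0.624 -1.718 2.406

initial: κ=0.8472, φ=246.06°, ℓ=3.2449
cmd 1: set φ=289.97° → (κ,φ,ℓ)=(0.8472,289.97°,3.2449) → tip=(0.7756,-2.1344,0.4515)
cmd 2: set κ=0.4005 → (κ,φ,ℓ)=(0.4005,289.97°,3.2449) → tip=(0.6243,-1.7180,2.4056)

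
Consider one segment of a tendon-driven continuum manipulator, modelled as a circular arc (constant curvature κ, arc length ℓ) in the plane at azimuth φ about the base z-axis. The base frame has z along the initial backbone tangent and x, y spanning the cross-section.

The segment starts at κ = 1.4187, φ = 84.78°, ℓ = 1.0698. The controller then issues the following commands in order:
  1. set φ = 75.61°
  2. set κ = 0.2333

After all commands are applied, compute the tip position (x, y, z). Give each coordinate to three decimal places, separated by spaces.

initial: κ=1.4187, φ=84.78°, ℓ=1.0698
cmd 1: set φ=75.61° → (κ,φ,ℓ)=(1.4187,75.61°,1.0698) → tip=(0.1659,0.6465,0.7039)
cmd 2: set κ=0.2333 → (κ,φ,ℓ)=(0.2333,75.61°,1.0698) → tip=(0.0330,0.1286,1.0587)

0.033 0.129 1.059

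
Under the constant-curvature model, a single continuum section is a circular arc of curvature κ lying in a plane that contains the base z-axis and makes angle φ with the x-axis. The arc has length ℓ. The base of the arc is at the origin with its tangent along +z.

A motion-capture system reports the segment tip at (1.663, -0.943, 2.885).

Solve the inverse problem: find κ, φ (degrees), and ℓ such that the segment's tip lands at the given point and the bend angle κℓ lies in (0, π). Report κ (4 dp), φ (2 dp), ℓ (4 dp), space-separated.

0.3192 330.44 3.6667

ρ = √(x²+y²) = √(1.663² + -0.943²) = 1.91176
φ = atan2(y, x) mod 360° = atan2(-0.943, 1.663) = 330.4447°
|p|² = ρ² + z² = 1.91176² + 2.885² = 11.97804
κ = 2ρ / |p|² = 2×1.91176 / 11.97804 = 0.31921
θ = 2·atan2(ρ, z) = 2·atan2(1.91176, 2.885) = 1.17044 rad
ℓ = θ/κ = 1.17044/0.31921 = 3.66667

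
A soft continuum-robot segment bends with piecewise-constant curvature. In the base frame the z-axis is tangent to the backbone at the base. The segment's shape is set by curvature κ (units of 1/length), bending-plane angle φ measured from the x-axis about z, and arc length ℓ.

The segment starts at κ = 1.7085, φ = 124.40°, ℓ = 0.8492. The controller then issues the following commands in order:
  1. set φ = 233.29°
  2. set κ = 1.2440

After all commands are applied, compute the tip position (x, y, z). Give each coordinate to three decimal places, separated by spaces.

initial: κ=1.7085, φ=124.40°, ℓ=0.8492
cmd 1: set φ=233.29° → (κ,φ,ℓ)=(1.7085,233.29°,0.8492) → tip=(-0.3080,-0.4131,0.5811)
cmd 2: set κ=1.2440 → (κ,φ,ℓ)=(1.2440,233.29°,0.8492) → tip=(-0.2441,-0.3274,0.6998)

-0.244 -0.327 0.700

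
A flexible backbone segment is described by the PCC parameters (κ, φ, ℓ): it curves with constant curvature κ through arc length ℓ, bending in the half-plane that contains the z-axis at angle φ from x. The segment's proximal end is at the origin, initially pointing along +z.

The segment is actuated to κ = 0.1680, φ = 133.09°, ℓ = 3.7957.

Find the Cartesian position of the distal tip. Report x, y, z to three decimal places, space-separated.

θ = κ·ℓ = 0.1680 × 3.7957 = 0.63768 rad
ρ = (1 − cos θ)/κ = (1 − 0.80348)/0.1680 = 1.16976
z = sin θ / κ = 0.59533/0.1680 = 3.54364
x = ρ cos φ = 1.16976 × cos(133.09°) = -0.79912
y = ρ sin φ = 1.16976 × sin(133.09°) = 0.85425

-0.799 0.854 3.544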